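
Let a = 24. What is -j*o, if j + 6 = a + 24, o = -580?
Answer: 24360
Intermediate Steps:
j = 42 (j = -6 + (24 + 24) = -6 + 48 = 42)
-j*o = -42*(-580) = -1*(-24360) = 24360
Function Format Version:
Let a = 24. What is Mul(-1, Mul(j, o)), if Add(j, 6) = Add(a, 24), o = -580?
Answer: 24360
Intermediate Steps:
j = 42 (j = Add(-6, Add(24, 24)) = Add(-6, 48) = 42)
Mul(-1, Mul(j, o)) = Mul(-1, Mul(42, -580)) = Mul(-1, -24360) = 24360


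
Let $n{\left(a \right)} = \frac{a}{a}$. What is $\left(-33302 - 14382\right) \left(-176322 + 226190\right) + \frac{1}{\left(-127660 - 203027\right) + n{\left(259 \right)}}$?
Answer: $- \frac{786340128278433}{330686} \approx -2.3779 \cdot 10^{9}$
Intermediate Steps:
$n{\left(a \right)} = 1$
$\left(-33302 - 14382\right) \left(-176322 + 226190\right) + \frac{1}{\left(-127660 - 203027\right) + n{\left(259 \right)}} = \left(-33302 - 14382\right) \left(-176322 + 226190\right) + \frac{1}{\left(-127660 - 203027\right) + 1} = \left(-47684\right) 49868 + \frac{1}{\left(-127660 - 203027\right) + 1} = -2377905712 + \frac{1}{-330687 + 1} = -2377905712 + \frac{1}{-330686} = -2377905712 - \frac{1}{330686} = - \frac{786340128278433}{330686}$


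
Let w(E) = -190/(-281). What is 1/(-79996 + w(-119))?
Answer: -281/22478686 ≈ -1.2501e-5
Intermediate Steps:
w(E) = 190/281 (w(E) = -190*(-1/281) = 190/281)
1/(-79996 + w(-119)) = 1/(-79996 + 190/281) = 1/(-22478686/281) = -281/22478686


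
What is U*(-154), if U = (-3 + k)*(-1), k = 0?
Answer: -462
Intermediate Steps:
U = 3 (U = (-3 + 0)*(-1) = -3*(-1) = 3)
U*(-154) = 3*(-154) = -462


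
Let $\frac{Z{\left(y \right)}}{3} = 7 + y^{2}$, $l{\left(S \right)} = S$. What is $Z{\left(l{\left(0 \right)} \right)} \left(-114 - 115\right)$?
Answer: $-4809$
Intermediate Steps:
$Z{\left(y \right)} = 21 + 3 y^{2}$ ($Z{\left(y \right)} = 3 \left(7 + y^{2}\right) = 21 + 3 y^{2}$)
$Z{\left(l{\left(0 \right)} \right)} \left(-114 - 115\right) = \left(21 + 3 \cdot 0^{2}\right) \left(-114 - 115\right) = \left(21 + 3 \cdot 0\right) \left(-229\right) = \left(21 + 0\right) \left(-229\right) = 21 \left(-229\right) = -4809$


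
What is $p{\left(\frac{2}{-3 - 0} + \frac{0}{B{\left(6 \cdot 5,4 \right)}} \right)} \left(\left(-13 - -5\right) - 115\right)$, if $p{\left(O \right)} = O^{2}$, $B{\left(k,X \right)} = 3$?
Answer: $- \frac{164}{3} \approx -54.667$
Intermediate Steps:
$p{\left(\frac{2}{-3 - 0} + \frac{0}{B{\left(6 \cdot 5,4 \right)}} \right)} \left(\left(-13 - -5\right) - 115\right) = \left(\frac{2}{-3 - 0} + \frac{0}{3}\right)^{2} \left(\left(-13 - -5\right) - 115\right) = \left(\frac{2}{-3 + 0} + 0 \cdot \frac{1}{3}\right)^{2} \left(\left(-13 + 5\right) - 115\right) = \left(\frac{2}{-3} + 0\right)^{2} \left(-8 - 115\right) = \left(2 \left(- \frac{1}{3}\right) + 0\right)^{2} \left(-123\right) = \left(- \frac{2}{3} + 0\right)^{2} \left(-123\right) = \left(- \frac{2}{3}\right)^{2} \left(-123\right) = \frac{4}{9} \left(-123\right) = - \frac{164}{3}$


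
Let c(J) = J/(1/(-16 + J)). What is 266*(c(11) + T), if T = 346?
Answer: 77406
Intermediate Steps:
c(J) = J*(-16 + J)
266*(c(11) + T) = 266*(11*(-16 + 11) + 346) = 266*(11*(-5) + 346) = 266*(-55 + 346) = 266*291 = 77406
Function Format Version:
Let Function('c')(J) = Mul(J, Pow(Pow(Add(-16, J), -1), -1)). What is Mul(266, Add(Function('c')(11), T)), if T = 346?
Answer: 77406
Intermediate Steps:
Function('c')(J) = Mul(J, Add(-16, J))
Mul(266, Add(Function('c')(11), T)) = Mul(266, Add(Mul(11, Add(-16, 11)), 346)) = Mul(266, Add(Mul(11, -5), 346)) = Mul(266, Add(-55, 346)) = Mul(266, 291) = 77406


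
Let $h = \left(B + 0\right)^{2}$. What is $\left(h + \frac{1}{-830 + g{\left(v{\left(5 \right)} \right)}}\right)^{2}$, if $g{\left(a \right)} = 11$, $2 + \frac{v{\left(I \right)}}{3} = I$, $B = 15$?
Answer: $\frac{33956907076}{670761} \approx 50624.0$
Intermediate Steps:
$v{\left(I \right)} = -6 + 3 I$
$h = 225$ ($h = \left(15 + 0\right)^{2} = 15^{2} = 225$)
$\left(h + \frac{1}{-830 + g{\left(v{\left(5 \right)} \right)}}\right)^{2} = \left(225 + \frac{1}{-830 + 11}\right)^{2} = \left(225 + \frac{1}{-819}\right)^{2} = \left(225 - \frac{1}{819}\right)^{2} = \left(\frac{184274}{819}\right)^{2} = \frac{33956907076}{670761}$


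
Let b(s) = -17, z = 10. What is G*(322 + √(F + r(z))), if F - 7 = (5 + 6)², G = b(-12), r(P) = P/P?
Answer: -5474 - 17*√129 ≈ -5667.1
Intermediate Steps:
r(P) = 1
G = -17
F = 128 (F = 7 + (5 + 6)² = 7 + 11² = 7 + 121 = 128)
G*(322 + √(F + r(z))) = -17*(322 + √(128 + 1)) = -17*(322 + √129) = -5474 - 17*√129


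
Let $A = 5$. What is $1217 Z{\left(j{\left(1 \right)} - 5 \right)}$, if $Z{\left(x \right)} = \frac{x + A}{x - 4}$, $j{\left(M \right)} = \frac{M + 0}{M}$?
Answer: $- \frac{1217}{8} \approx -152.13$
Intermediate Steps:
$j{\left(M \right)} = 1$ ($j{\left(M \right)} = \frac{M}{M} = 1$)
$Z{\left(x \right)} = \frac{5 + x}{-4 + x}$ ($Z{\left(x \right)} = \frac{x + 5}{x - 4} = \frac{5 + x}{-4 + x}$)
$1217 Z{\left(j{\left(1 \right)} - 5 \right)} = 1217 \frac{5 + \left(1 - 5\right)}{-4 + \left(1 - 5\right)} = 1217 \frac{5 - 4}{-4 - 4} = 1217 \frac{1}{-8} \cdot 1 = 1217 \left(\left(- \frac{1}{8}\right) 1\right) = 1217 \left(- \frac{1}{8}\right) = - \frac{1217}{8}$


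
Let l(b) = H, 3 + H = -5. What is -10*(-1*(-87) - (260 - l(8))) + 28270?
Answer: 30080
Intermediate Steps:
H = -8 (H = -3 - 5 = -8)
l(b) = -8
-10*(-1*(-87) - (260 - l(8))) + 28270 = -10*(-1*(-87) - (260 - 1*(-8))) + 28270 = -10*(87 - (260 + 8)) + 28270 = -10*(87 - 1*268) + 28270 = -10*(87 - 268) + 28270 = -10*(-181) + 28270 = 1810 + 28270 = 30080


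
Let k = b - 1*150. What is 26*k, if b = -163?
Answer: -8138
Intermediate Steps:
k = -313 (k = -163 - 1*150 = -163 - 150 = -313)
26*k = 26*(-313) = -8138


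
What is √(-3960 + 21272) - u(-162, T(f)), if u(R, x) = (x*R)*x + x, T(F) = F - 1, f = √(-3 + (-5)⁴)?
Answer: 100927 - 325*√622 + 4*√1082 ≈ 92953.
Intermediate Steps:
f = √622 (f = √(-3 + 625) = √622 ≈ 24.940)
T(F) = -1 + F
u(R, x) = x + R*x² (u(R, x) = (R*x)*x + x = R*x² + x = x + R*x²)
√(-3960 + 21272) - u(-162, T(f)) = √(-3960 + 21272) - (-1 + √622)*(1 - 162*(-1 + √622)) = √17312 - (-1 + √622)*(1 + (162 - 162*√622)) = 4*√1082 - (-1 + √622)*(163 - 162*√622)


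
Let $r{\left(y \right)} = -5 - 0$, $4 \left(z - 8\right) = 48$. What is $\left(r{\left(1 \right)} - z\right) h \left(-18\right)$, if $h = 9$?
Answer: $4050$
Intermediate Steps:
$z = 20$ ($z = 8 + \frac{1}{4} \cdot 48 = 8 + 12 = 20$)
$r{\left(y \right)} = -5$ ($r{\left(y \right)} = -5 + 0 = -5$)
$\left(r{\left(1 \right)} - z\right) h \left(-18\right) = \left(-5 - 20\right) 9 \left(-18\right) = \left(-25\right) 9 \left(-18\right) = \left(-225\right) \left(-18\right) = 4050$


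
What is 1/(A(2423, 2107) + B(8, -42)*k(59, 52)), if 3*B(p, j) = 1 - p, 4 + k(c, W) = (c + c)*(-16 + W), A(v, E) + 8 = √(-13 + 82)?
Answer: -89196/883991203 - 9*√69/883991203 ≈ -0.00010099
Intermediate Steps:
A(v, E) = -8 + √69 (A(v, E) = -8 + √(-13 + 82) = -8 + √69)
k(c, W) = -4 + 2*c*(-16 + W) (k(c, W) = -4 + (c + c)*(-16 + W) = -4 + (2*c)*(-16 + W) = -4 + 2*c*(-16 + W))
B(p, j) = ⅓ - p/3 (B(p, j) = (1 - p)/3 = ⅓ - p/3)
1/(A(2423, 2107) + B(8, -42)*k(59, 52)) = 1/((-8 + √69) + (⅓ - ⅓*8)*(-4 - 32*59 + 2*52*59)) = 1/((-8 + √69) + (⅓ - 8/3)*(-4 - 1888 + 6136)) = 1/((-8 + √69) - 7/3*4244) = 1/((-8 + √69) - 29708/3) = 1/(-29732/3 + √69)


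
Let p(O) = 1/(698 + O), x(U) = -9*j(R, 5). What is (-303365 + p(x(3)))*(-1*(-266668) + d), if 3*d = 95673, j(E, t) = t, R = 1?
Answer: -59143744927296/653 ≈ -9.0572e+10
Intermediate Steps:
x(U) = -45 (x(U) = -9*5 = -45)
d = 31891 (d = (1/3)*95673 = 31891)
(-303365 + p(x(3)))*(-1*(-266668) + d) = (-303365 + 1/(698 - 45))*(-1*(-266668) + 31891) = (-303365 + 1/653)*(266668 + 31891) = (-303365 + 1/653)*298559 = -198097344/653*298559 = -59143744927296/653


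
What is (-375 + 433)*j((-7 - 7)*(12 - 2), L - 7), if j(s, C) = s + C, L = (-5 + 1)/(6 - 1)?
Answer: -42862/5 ≈ -8572.4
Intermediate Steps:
L = -⅘ (L = -4/5 = -4*⅕ = -⅘ ≈ -0.80000)
j(s, C) = C + s
(-375 + 433)*j((-7 - 7)*(12 - 2), L - 7) = (-375 + 433)*((-⅘ - 7) + (-7 - 7)*(12 - 2)) = 58*(-39/5 - 14*10) = 58*(-39/5 - 140) = 58*(-739/5) = -42862/5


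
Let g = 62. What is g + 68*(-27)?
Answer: -1774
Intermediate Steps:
g + 68*(-27) = 62 + 68*(-27) = 62 - 1836 = -1774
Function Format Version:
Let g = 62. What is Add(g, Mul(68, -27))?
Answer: -1774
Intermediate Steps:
Add(g, Mul(68, -27)) = Add(62, Mul(68, -27)) = Add(62, -1836) = -1774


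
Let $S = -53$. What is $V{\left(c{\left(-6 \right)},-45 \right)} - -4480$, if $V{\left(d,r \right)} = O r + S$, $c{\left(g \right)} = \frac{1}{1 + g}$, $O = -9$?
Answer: $4832$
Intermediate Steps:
$V{\left(d,r \right)} = -53 - 9 r$ ($V{\left(d,r \right)} = - 9 r - 53 = -53 - 9 r$)
$V{\left(c{\left(-6 \right)},-45 \right)} - -4480 = \left(-53 - -405\right) - -4480 = \left(-53 + 405\right) + 4480 = 352 + 4480 = 4832$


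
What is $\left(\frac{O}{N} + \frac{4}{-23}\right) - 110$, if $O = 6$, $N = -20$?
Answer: $- \frac{25409}{230} \approx -110.47$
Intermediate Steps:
$\left(\frac{O}{N} + \frac{4}{-23}\right) - 110 = \left(\frac{6}{-20} + \frac{4}{-23}\right) - 110 = \left(6 \left(- \frac{1}{20}\right) + 4 \left(- \frac{1}{23}\right)\right) - 110 = \left(- \frac{3}{10} - \frac{4}{23}\right) - 110 = - \frac{109}{230} - 110 = - \frac{25409}{230}$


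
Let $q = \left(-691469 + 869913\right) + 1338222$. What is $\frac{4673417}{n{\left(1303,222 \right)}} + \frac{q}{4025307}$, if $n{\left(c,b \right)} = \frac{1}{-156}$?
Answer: $- \frac{2934662352070298}{4025307} \approx -7.2905 \cdot 10^{8}$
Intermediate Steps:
$n{\left(c,b \right)} = - \frac{1}{156}$
$q = 1516666$ ($q = 178444 + 1338222 = 1516666$)
$\frac{4673417}{n{\left(1303,222 \right)}} + \frac{q}{4025307} = \frac{4673417}{- \frac{1}{156}} + \frac{1516666}{4025307} = 4673417 \left(-156\right) + 1516666 \cdot \frac{1}{4025307} = -729053052 + \frac{1516666}{4025307} = - \frac{2934662352070298}{4025307}$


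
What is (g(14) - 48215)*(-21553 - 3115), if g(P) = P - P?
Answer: 1189367620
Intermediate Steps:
g(P) = 0
(g(14) - 48215)*(-21553 - 3115) = (0 - 48215)*(-21553 - 3115) = -48215*(-24668) = 1189367620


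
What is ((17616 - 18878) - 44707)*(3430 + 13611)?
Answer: -783357729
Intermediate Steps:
((17616 - 18878) - 44707)*(3430 + 13611) = (-1262 - 44707)*17041 = -45969*17041 = -783357729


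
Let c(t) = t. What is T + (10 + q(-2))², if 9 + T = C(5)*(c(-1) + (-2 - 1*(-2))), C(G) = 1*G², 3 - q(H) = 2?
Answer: 87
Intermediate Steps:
q(H) = 1 (q(H) = 3 - 1*2 = 3 - 2 = 1)
C(G) = G²
T = -34 (T = -9 + 5²*(-1 + (-2 - 1*(-2))) = -9 + 25*(-1 + (-2 + 2)) = -9 + 25*(-1 + 0) = -9 + 25*(-1) = -9 - 25 = -34)
T + (10 + q(-2))² = -34 + (10 + 1)² = -34 + 11² = -34 + 121 = 87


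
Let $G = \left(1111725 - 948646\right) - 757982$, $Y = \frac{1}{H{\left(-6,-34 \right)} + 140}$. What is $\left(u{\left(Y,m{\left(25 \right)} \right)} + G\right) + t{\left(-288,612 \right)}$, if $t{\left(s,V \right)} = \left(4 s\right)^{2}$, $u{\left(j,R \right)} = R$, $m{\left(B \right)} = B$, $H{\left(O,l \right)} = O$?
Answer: $732226$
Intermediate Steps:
$Y = \frac{1}{134}$ ($Y = \frac{1}{-6 + 140} = \frac{1}{134} \approx 0.0074627$)
$G = -594903$ ($G = 163079 - 757982 = -594903$)
$t{\left(s,V \right)} = 16 s^{2}$
$\left(u{\left(Y,m{\left(25 \right)} \right)} + G\right) + t{\left(-288,612 \right)} = \left(25 - 594903\right) + 16 \left(-288\right)^{2} = -594878 + 16 \cdot 82944 = -594878 + 1327104 = 732226$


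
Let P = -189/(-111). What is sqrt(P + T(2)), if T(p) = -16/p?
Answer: I*sqrt(8621)/37 ≈ 2.5094*I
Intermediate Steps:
P = 63/37 (P = -189*(-1/111) = 63/37 ≈ 1.7027)
sqrt(P + T(2)) = sqrt(63/37 - 16/2) = sqrt(63/37 - 16*1/2) = sqrt(63/37 - 8) = sqrt(-233/37) = I*sqrt(8621)/37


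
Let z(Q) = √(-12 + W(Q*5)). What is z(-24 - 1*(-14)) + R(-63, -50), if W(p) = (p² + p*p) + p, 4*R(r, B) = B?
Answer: -25/2 + √4938 ≈ 57.771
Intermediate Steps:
R(r, B) = B/4
W(p) = p + 2*p² (W(p) = (p² + p²) + p = 2*p² + p = p + 2*p²)
z(Q) = √(-12 + 5*Q*(1 + 10*Q)) (z(Q) = √(-12 + (Q*5)*(1 + 2*(Q*5))) = √(-12 + (5*Q)*(1 + 2*(5*Q))) = √(-12 + (5*Q)*(1 + 10*Q)) = √(-12 + 5*Q*(1 + 10*Q)))
z(-24 - 1*(-14)) + R(-63, -50) = √(-12 + 5*(-24 - 1*(-14))*(1 + 10*(-24 - 1*(-14)))) + (¼)*(-50) = √(-12 + 5*(-24 + 14)*(1 + 10*(-24 + 14))) - 25/2 = √(-12 + 5*(-10)*(1 + 10*(-10))) - 25/2 = √(-12 + 5*(-10)*(1 - 100)) - 25/2 = √(-12 + 5*(-10)*(-99)) - 25/2 = √(-12 + 4950) - 25/2 = √4938 - 25/2 = -25/2 + √4938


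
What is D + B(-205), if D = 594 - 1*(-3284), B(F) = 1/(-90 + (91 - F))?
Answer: 798869/206 ≈ 3878.0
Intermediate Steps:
B(F) = 1/(1 - F)
D = 3878 (D = 594 + 3284 = 3878)
D + B(-205) = 3878 - 1/(-1 - 205) = 3878 - 1/(-206) = 3878 - 1*(-1/206) = 3878 + 1/206 = 798869/206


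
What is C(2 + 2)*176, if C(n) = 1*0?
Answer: 0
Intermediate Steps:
C(n) = 0
C(2 + 2)*176 = 0*176 = 0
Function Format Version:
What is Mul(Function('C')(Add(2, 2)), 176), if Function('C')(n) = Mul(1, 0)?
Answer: 0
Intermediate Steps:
Function('C')(n) = 0
Mul(Function('C')(Add(2, 2)), 176) = Mul(0, 176) = 0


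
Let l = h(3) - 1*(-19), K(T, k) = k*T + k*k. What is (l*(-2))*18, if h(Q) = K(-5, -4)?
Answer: -1980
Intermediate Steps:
K(T, k) = k**2 + T*k (K(T, k) = T*k + k**2 = k**2 + T*k)
h(Q) = 36 (h(Q) = -4*(-5 - 4) = -4*(-9) = 36)
l = 55 (l = 36 - 1*(-19) = 36 + 19 = 55)
(l*(-2))*18 = (55*(-2))*18 = -110*18 = -1980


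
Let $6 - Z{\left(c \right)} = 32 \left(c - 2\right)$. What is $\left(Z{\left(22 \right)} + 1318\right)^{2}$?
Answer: $467856$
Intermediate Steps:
$Z{\left(c \right)} = 70 - 32 c$ ($Z{\left(c \right)} = 6 - 32 \left(c - 2\right) = 6 - 32 \left(-2 + c\right) = 6 - \left(-64 + 32 c\right) = 70 - 32 c$)
$\left(Z{\left(22 \right)} + 1318\right)^{2} = \left(\left(70 - 704\right) + 1318\right)^{2} = \left(-634 + 1318\right)^{2} = 684^{2} = 467856$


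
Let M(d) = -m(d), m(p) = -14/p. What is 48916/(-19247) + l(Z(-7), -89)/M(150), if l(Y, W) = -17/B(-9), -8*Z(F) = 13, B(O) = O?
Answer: 7152739/404187 ≈ 17.697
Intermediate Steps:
Z(F) = -13/8 (Z(F) = -⅛*13 = -13/8)
l(Y, W) = 17/9 (l(Y, W) = -17/(-9) = -17*(-⅑) = 17/9)
M(d) = 14/d (M(d) = -(-14)/d = 14/d)
48916/(-19247) + l(Z(-7), -89)/M(150) = 48916/(-19247) + 17/(9*((14/150))) = 48916*(-1/19247) + 17/(9*((14*(1/150)))) = -48916/19247 + 17/(9*(7/75)) = -48916/19247 + (17/9)*(75/7) = -48916/19247 + 425/21 = 7152739/404187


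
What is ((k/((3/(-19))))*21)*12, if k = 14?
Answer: -22344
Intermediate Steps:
((k/((3/(-19))))*21)*12 = ((14/((3/(-19))))*21)*12 = ((14/((3*(-1/19))))*21)*12 = ((14/(-3/19))*21)*12 = ((14*(-19/3))*21)*12 = -266/3*21*12 = -1862*12 = -22344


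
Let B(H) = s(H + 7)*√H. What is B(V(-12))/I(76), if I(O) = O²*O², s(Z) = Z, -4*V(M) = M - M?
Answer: 0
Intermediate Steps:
V(M) = 0 (V(M) = -(M - M)/4 = -¼*0 = 0)
I(O) = O⁴
B(H) = √H*(7 + H) (B(H) = (H + 7)*√H = (7 + H)*√H = √H*(7 + H))
B(V(-12))/I(76) = (√0*(7 + 0))/(76⁴) = (0*7)/33362176 = 0*(1/33362176) = 0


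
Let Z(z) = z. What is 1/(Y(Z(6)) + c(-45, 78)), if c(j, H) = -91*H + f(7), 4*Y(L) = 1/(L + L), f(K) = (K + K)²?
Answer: -48/331295 ≈ -0.00014489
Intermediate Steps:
f(K) = 4*K² (f(K) = (2*K)² = 4*K²)
Y(L) = 1/(8*L) (Y(L) = 1/(4*(L + L)) = 1/(4*((2*L))) = (1/(2*L))/4 = 1/(8*L))
c(j, H) = 196 - 91*H (c(j, H) = -91*H + 4*7² = -91*H + 4*49 = -91*H + 196 = 196 - 91*H)
1/(Y(Z(6)) + c(-45, 78)) = 1/((⅛)/6 + (196 - 91*78)) = 1/((⅛)*(⅙) + (196 - 7098)) = 1/(1/48 - 6902) = 1/(-331295/48) = -48/331295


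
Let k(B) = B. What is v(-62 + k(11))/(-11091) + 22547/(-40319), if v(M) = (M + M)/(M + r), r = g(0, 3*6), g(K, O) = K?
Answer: -250149415/447178029 ≈ -0.55940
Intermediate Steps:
r = 0
v(M) = 2 (v(M) = (M + M)/(M + 0) = (2*M)/M = 2)
v(-62 + k(11))/(-11091) + 22547/(-40319) = 2/(-11091) + 22547/(-40319) = 2*(-1/11091) + 22547*(-1/40319) = -2/11091 - 22547/40319 = -250149415/447178029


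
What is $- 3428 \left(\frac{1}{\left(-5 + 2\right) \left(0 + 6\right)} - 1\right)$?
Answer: $\frac{32566}{9} \approx 3618.4$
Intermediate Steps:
$- 3428 \left(\frac{1}{\left(-5 + 2\right) \left(0 + 6\right)} - 1\right) = - 3428 \left(\frac{1}{\left(-3\right) 6} - 1\right) = - 3428 \left(\left(- \frac{1}{3}\right) \frac{1}{6} - 1\right) = - 3428 \left(- \frac{1}{18} - 1\right) = \left(-3428\right) \left(- \frac{19}{18}\right) = \frac{32566}{9}$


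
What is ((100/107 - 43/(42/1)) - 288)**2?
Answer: 1676178176929/20196036 ≈ 82995.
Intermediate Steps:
((100/107 - 43/(42/1)) - 288)**2 = ((100*(1/107) - 43/(42*1)) - 288)**2 = ((100/107 - 43/42) - 288)**2 = (-401/4494 - 288)**2 = (-1294673/4494)**2 = 1676178176929/20196036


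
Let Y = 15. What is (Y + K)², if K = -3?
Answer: 144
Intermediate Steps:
(Y + K)² = (15 - 3)² = 12² = 144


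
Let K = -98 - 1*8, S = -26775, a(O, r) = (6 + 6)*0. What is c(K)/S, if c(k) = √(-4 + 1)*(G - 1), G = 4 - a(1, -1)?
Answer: -I*√3/8925 ≈ -0.00019407*I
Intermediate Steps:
a(O, r) = 0 (a(O, r) = 12*0 = 0)
K = -106 (K = -98 - 8 = -106)
G = 4 (G = 4 - 1*0 = 4 + 0 = 4)
c(k) = 3*I*√3 (c(k) = √(-4 + 1)*(4 - 1) = √(-3)*3 = (I*√3)*3 = 3*I*√3)
c(K)/S = (3*I*√3)/(-26775) = (3*I*√3)*(-1/26775) = -I*√3/8925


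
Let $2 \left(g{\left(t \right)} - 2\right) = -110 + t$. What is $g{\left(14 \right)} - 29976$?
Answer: $-30022$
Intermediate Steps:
$g{\left(t \right)} = -53 + \frac{t}{2}$ ($g{\left(t \right)} = 2 + \frac{-110 + t}{2} = 2 + \left(-55 + \frac{t}{2}\right) = -53 + \frac{t}{2}$)
$g{\left(14 \right)} - 29976 = \left(-53 + \frac{1}{2} \cdot 14\right) - 29976 = \left(-53 + 7\right) - 29976 = -46 - 29976 = -30022$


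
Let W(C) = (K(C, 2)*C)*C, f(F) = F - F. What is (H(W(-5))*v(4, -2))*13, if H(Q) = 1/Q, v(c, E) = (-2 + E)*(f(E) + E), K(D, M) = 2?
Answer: 52/25 ≈ 2.0800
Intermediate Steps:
f(F) = 0
W(C) = 2*C**2 (W(C) = (2*C)*C = 2*C**2)
v(c, E) = E*(-2 + E) (v(c, E) = (-2 + E)*(0 + E) = (-2 + E)*E = E*(-2 + E))
(H(W(-5))*v(4, -2))*13 = ((-2*(-2 - 2))/((2*(-5)**2)))*13 = ((-2*(-4))/((2*25)))*13 = (8/50)*13 = ((1/50)*8)*13 = (4/25)*13 = 52/25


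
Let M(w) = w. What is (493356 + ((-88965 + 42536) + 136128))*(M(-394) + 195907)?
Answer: 113994832215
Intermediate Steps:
(493356 + ((-88965 + 42536) + 136128))*(M(-394) + 195907) = (493356 + ((-88965 + 42536) + 136128))*(-394 + 195907) = (493356 + (-46429 + 136128))*195513 = (493356 + 89699)*195513 = 583055*195513 = 113994832215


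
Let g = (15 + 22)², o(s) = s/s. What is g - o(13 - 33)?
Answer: 1368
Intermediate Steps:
o(s) = 1
g = 1369 (g = 37² = 1369)
g - o(13 - 33) = 1369 - 1*1 = 1369 - 1 = 1368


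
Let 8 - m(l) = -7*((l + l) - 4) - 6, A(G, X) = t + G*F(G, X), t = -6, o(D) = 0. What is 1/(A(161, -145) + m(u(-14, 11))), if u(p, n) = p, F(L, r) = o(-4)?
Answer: -1/216 ≈ -0.0046296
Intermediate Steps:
F(L, r) = 0
A(G, X) = -6 (A(G, X) = -6 + G*0 = -6 + 0 = -6)
m(l) = -14 + 14*l (m(l) = 8 - (-7*((l + l) - 4) - 6) = 8 - (-7*(2*l - 4) - 6) = 8 - (-7*(-4 + 2*l) - 6) = 8 - ((28 - 14*l) - 6) = 8 - (22 - 14*l) = 8 + (-22 + 14*l) = -14 + 14*l)
1/(A(161, -145) + m(u(-14, 11))) = 1/(-6 + (-14 + 14*(-14))) = 1/(-6 + (-14 - 196)) = 1/(-6 - 210) = 1/(-216) = -1/216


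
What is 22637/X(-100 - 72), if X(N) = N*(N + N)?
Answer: 22637/59168 ≈ 0.38259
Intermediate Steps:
X(N) = 2*N² (X(N) = N*(2*N) = 2*N²)
22637/X(-100 - 72) = 22637/((2*(-100 - 72)²)) = 22637/((2*(-172)²)) = 22637/((2*29584)) = 22637/59168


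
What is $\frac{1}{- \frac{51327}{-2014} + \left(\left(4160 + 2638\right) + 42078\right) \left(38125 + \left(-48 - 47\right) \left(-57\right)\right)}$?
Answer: $\frac{2014}{4285914985887} \approx 4.6991 \cdot 10^{-10}$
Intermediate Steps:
$\frac{1}{- \frac{51327}{-2014} + \left(\left(4160 + 2638\right) + 42078\right) \left(38125 + \left(-48 - 47\right) \left(-57\right)\right)} = \frac{1}{\left(-51327\right) \left(- \frac{1}{2014}\right) + \left(6798 + 42078\right) \left(38125 - -5415\right)} = \frac{1}{\frac{51327}{2014} + 48876 \left(38125 + 5415\right)} = \frac{1}{\frac{51327}{2014} + 48876 \cdot 43540} = \frac{1}{\frac{51327}{2014} + 2128061040} = \frac{1}{\frac{4285914985887}{2014}} = \frac{2014}{4285914985887}$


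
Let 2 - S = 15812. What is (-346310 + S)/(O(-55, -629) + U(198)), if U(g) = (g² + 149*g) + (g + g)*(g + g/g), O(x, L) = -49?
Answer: -362120/147461 ≈ -2.4557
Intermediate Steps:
S = -15810 (S = 2 - 1*15812 = 2 - 15812 = -15810)
U(g) = g² + 149*g + 2*g*(1 + g) (U(g) = (g² + 149*g) + (2*g)*(g + 1) = (g² + 149*g) + (2*g)*(1 + g) = (g² + 149*g) + 2*g*(1 + g) = g² + 149*g + 2*g*(1 + g))
(-346310 + S)/(O(-55, -629) + U(198)) = (-346310 - 15810)/(-49 + 198*(151 + 3*198)) = -362120/(-49 + 198*(151 + 594)) = -362120/(-49 + 198*745) = -362120/(-49 + 147510) = -362120/147461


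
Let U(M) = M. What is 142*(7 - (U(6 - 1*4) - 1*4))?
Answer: 1278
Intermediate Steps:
142*(7 - (U(6 - 1*4) - 1*4)) = 142*(7 - ((6 - 1*4) - 1*4)) = 142*(7 - ((6 - 4) - 4)) = 142*(7 - (2 - 4)) = 142*(7 - 1*(-2)) = 142*(7 + 2) = 142*9 = 1278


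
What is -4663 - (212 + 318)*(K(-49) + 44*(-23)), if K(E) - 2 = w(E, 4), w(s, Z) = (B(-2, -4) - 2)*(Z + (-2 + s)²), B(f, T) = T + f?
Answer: 11575837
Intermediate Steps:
w(s, Z) = -8*Z - 8*(-2 + s)² (w(s, Z) = ((-4 - 2) - 2)*(Z + (-2 + s)²) = (-6 - 2)*(Z + (-2 + s)²) = -8*(Z + (-2 + s)²) = -8*Z - 8*(-2 + s)²)
K(E) = -30 - 8*(-2 + E)² (K(E) = 2 + (-8*4 - 8*(-2 + E)²) = 2 + (-32 - 8*(-2 + E)²) = -30 - 8*(-2 + E)²)
-4663 - (212 + 318)*(K(-49) + 44*(-23)) = -4663 - (212 + 318)*((-62 - 8*(-49)² + 32*(-49)) + 44*(-23)) = -4663 - 530*((-62 - 8*2401 - 1568) - 1012) = -4663 - 530*((-62 - 19208 - 1568) - 1012) = -4663 - 530*(-20838 - 1012) = -4663 - 530*(-21850) = -4663 - 1*(-11580500) = -4663 + 11580500 = 11575837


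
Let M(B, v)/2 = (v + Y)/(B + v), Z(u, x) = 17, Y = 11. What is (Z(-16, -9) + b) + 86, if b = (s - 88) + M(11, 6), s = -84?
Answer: -67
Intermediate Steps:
M(B, v) = 2*(11 + v)/(B + v) (M(B, v) = 2*((v + 11)/(B + v)) = 2*((11 + v)/(B + v)) = 2*(11 + v)/(B + v))
b = -170 (b = (-84 - 88) + 2*(11 + 6)/(11 + 6) = -172 + 2*17/17 = -172 + 2*(1/17)*17 = -172 + 2 = -170)
(Z(-16, -9) + b) + 86 = (17 - 170) + 86 = -153 + 86 = -67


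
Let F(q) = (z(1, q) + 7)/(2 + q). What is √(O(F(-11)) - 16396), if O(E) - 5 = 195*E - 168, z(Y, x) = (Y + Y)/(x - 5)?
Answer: I*√2405946/12 ≈ 129.26*I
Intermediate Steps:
z(Y, x) = 2*Y/(-5 + x) (z(Y, x) = (2*Y)/(-5 + x) = 2*Y/(-5 + x))
F(q) = (7 + 2/(-5 + q))/(2 + q) (F(q) = (2*1/(-5 + q) + 7)/(2 + q) = (2/(-5 + q) + 7)/(2 + q) = (7 + 2/(-5 + q))/(2 + q))
O(E) = -163 + 195*E (O(E) = 5 + (195*E - 168) = 5 + (-168 + 195*E) = -163 + 195*E)
√(O(F(-11)) - 16396) = √((-163 + 195*((-33 + 7*(-11))/((-5 - 11)*(2 - 11)))) - 16396) = √((-163 + 195*((-33 - 77)/(-16*(-9)))) - 16396) = √((-163 + 195*(-1/16*(-⅑)*(-110))) - 16396) = √((-163 + 195*(-55/72)) - 16396) = √((-163 - 3575/24) - 16396) = √(-7487/24 - 16396) = √(-400991/24) = I*√2405946/12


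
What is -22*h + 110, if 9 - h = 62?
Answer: 1276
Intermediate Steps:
h = -53 (h = 9 - 1*62 = 9 - 62 = -53)
-22*h + 110 = -22*(-53) + 110 = 1166 + 110 = 1276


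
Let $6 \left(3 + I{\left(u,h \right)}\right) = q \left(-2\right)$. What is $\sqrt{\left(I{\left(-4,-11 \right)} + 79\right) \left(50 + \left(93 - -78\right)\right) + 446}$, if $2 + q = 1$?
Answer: $\frac{\sqrt{155841}}{3} \approx 131.59$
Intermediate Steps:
$q = -1$ ($q = -2 + 1 = -1$)
$I{\left(u,h \right)} = - \frac{8}{3}$ ($I{\left(u,h \right)} = -3 + \frac{\left(-1\right) \left(-2\right)}{6} = -3 + \frac{1}{6} \cdot 2 = -3 + \frac{1}{3} = - \frac{8}{3}$)
$\sqrt{\left(I{\left(-4,-11 \right)} + 79\right) \left(50 + \left(93 - -78\right)\right) + 446} = \sqrt{\left(- \frac{8}{3} + 79\right) \left(50 + \left(93 - -78\right)\right) + 446} = \sqrt{\frac{229 \left(50 + \left(93 + 78\right)\right)}{3} + 446} = \sqrt{\frac{229 \left(50 + 171\right)}{3} + 446} = \sqrt{\frac{229}{3} \cdot 221 + 446} = \sqrt{\frac{50609}{3} + 446} = \sqrt{\frac{51947}{3}} = \frac{\sqrt{155841}}{3}$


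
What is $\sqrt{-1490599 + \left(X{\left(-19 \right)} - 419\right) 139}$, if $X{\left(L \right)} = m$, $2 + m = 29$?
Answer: $i \sqrt{1545087} \approx 1243.0 i$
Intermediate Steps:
$m = 27$ ($m = -2 + 29 = 27$)
$X{\left(L \right)} = 27$
$\sqrt{-1490599 + \left(X{\left(-19 \right)} - 419\right) 139} = \sqrt{-1490599 + \left(27 - 419\right) 139} = \sqrt{-1490599 - 54488} = \sqrt{-1545087} = i \sqrt{1545087}$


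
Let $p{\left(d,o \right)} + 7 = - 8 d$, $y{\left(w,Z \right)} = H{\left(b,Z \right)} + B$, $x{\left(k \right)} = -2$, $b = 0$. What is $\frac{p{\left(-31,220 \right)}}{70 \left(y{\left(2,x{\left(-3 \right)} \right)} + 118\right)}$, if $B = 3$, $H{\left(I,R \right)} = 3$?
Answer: $\frac{241}{8680} \approx 0.027765$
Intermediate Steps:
$y{\left(w,Z \right)} = 6$ ($y{\left(w,Z \right)} = 3 + 3 = 6$)
$p{\left(d,o \right)} = -7 - 8 d$
$\frac{p{\left(-31,220 \right)}}{70 \left(y{\left(2,x{\left(-3 \right)} \right)} + 118\right)} = \frac{-7 - -248}{70 \left(6 + 118\right)} = \frac{-7 + 248}{70 \cdot 124} = \frac{241}{8680}$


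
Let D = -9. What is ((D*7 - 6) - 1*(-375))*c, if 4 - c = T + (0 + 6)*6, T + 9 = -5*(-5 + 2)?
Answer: -11628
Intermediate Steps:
T = 6 (T = -9 - 5*(-5 + 2) = -9 - 5*(-3) = -9 + 15 = 6)
c = -38 (c = 4 - (6 + (0 + 6)*6) = 4 - (6 + 6*6) = 4 - (6 + 36) = 4 - 1*42 = 4 - 42 = -38)
((D*7 - 6) - 1*(-375))*c = ((-9*7 - 6) - 1*(-375))*(-38) = ((-63 - 6) + 375)*(-38) = (-69 + 375)*(-38) = 306*(-38) = -11628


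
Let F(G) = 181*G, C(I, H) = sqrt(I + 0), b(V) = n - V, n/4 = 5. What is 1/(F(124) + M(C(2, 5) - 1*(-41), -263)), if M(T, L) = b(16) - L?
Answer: 1/22711 ≈ 4.4032e-5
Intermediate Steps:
n = 20 (n = 4*5 = 20)
b(V) = 20 - V
C(I, H) = sqrt(I)
M(T, L) = 4 - L (M(T, L) = (20 - 1*16) - L = (20 - 16) - L = 4 - L)
1/(F(124) + M(C(2, 5) - 1*(-41), -263)) = 1/(181*124 + (4 - 1*(-263))) = 1/(22444 + (4 + 263)) = 1/(22444 + 267) = 1/22711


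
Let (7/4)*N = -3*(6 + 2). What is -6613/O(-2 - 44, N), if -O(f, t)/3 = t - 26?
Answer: -46291/834 ≈ -55.505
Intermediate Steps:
N = -96/7 (N = 4*(-3*(6 + 2))/7 = 4*(-3*8)/7 = (4/7)*(-24) = -96/7 ≈ -13.714)
O(f, t) = 78 - 3*t (O(f, t) = -3*(t - 26) = -3*(-26 + t) = 78 - 3*t)
-6613/O(-2 - 44, N) = -6613/(78 - 3*(-96/7)) = -6613/(78 + 288/7) = -6613/834/7 = -6613*7/834 = -46291/834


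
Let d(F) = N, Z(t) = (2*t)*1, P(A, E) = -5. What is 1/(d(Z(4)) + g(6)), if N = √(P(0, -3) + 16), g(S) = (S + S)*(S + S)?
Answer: 144/20725 - √11/20725 ≈ 0.0067881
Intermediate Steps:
g(S) = 4*S² (g(S) = (2*S)*(2*S) = 4*S²)
Z(t) = 2*t
N = √11 (N = √(-5 + 16) = √11 ≈ 3.3166)
d(F) = √11
1/(d(Z(4)) + g(6)) = 1/(√11 + 4*6²) = 1/(√11 + 4*36) = 1/(√11 + 144) = 1/(144 + √11)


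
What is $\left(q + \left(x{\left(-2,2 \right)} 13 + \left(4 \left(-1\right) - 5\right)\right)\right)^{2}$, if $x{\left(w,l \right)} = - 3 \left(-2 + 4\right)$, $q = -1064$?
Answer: $1324801$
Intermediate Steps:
$x{\left(w,l \right)} = -6$ ($x{\left(w,l \right)} = \left(-3\right) 2 = -6$)
$\left(q + \left(x{\left(-2,2 \right)} 13 + \left(4 \left(-1\right) - 5\right)\right)\right)^{2} = \left(-1064 + \left(\left(-6\right) 13 + \left(4 \left(-1\right) - 5\right)\right)\right)^{2} = \left(-1064 - 87\right)^{2} = \left(-1151\right)^{2} = 1324801$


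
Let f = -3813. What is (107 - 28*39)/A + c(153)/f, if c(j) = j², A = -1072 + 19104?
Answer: -141955631/22918672 ≈ -6.1939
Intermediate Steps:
A = 18032
(107 - 28*39)/A + c(153)/f = (107 - 28*39)/18032 + 153²/(-3813) = (107 - 1092)*(1/18032) + 23409*(-1/3813) = -985*1/18032 - 7803/1271 = -985/18032 - 7803/1271 = -141955631/22918672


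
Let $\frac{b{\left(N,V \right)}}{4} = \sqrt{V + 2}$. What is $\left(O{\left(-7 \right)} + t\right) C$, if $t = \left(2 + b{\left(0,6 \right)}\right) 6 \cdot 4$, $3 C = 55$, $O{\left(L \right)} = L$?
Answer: $\frac{2255}{3} + 3520 \sqrt{2} \approx 5729.7$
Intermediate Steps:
$b{\left(N,V \right)} = 4 \sqrt{2 + V}$ ($b{\left(N,V \right)} = 4 \sqrt{V + 2} = 4 \sqrt{2 + V}$)
$C = \frac{55}{3}$ ($C = \frac{1}{3} \cdot 55 = \frac{55}{3} \approx 18.333$)
$t = 48 + 192 \sqrt{2}$ ($t = \left(2 + 4 \sqrt{2 + 6}\right) 6 \cdot 4 = \left(2 + 4 \sqrt{8}\right) 24 = \left(2 + 4 \cdot 2 \sqrt{2}\right) 24 = \left(2 + 8 \sqrt{2}\right) 24 = 48 + 192 \sqrt{2} \approx 319.53$)
$\left(O{\left(-7 \right)} + t\right) C = \left(-7 + \left(48 + 192 \sqrt{2}\right)\right) \frac{55}{3} = \left(41 + 192 \sqrt{2}\right) \frac{55}{3} = \frac{2255}{3} + 3520 \sqrt{2}$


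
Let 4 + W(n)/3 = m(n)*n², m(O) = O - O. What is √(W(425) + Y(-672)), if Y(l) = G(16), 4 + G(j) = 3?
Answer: I*√13 ≈ 3.6056*I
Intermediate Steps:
m(O) = 0
G(j) = -1 (G(j) = -4 + 3 = -1)
Y(l) = -1
W(n) = -12 (W(n) = -12 + 3*(0*n²) = -12 + 3*0 = -12 + 0 = -12)
√(W(425) + Y(-672)) = √(-12 - 1) = √(-13) = I*√13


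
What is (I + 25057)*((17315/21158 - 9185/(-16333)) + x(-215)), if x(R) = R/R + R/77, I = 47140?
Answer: -790500483080079/26609168278 ≈ -29708.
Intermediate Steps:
x(R) = 1 + R/77 (x(R) = 1 + R*(1/77) = 1 + R/77)
(I + 25057)*((17315/21158 - 9185/(-16333)) + x(-215)) = (47140 + 25057)*((17315/21158 - 9185/(-16333)) + (1 + (1/77)*(-215))) = 72197*((17315*(1/21158) - 9185*(-1/16333)) + (1 - 215/77)) = 72197*((17315/21158 + 9185/16333) - 138/77) = 72197*(477142125/345573614 - 138/77) = 72197*(-10949215107/26609168278) = -790500483080079/26609168278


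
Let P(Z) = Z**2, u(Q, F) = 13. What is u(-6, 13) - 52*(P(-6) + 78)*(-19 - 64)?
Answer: 492037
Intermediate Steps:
u(-6, 13) - 52*(P(-6) + 78)*(-19 - 64) = 13 - 52*((-6)**2 + 78)*(-19 - 64) = 13 - 52*(36 + 78)*(-83) = 13 - 5928*(-83) = 13 - 52*(-9462) = 13 + 492024 = 492037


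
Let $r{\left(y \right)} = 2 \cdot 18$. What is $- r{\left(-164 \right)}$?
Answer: $-36$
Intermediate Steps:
$r{\left(y \right)} = 36$
$- r{\left(-164 \right)} = \left(-1\right) 36 = -36$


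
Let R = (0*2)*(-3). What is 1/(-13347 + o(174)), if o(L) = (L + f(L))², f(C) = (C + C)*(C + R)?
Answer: 1/3687633729 ≈ 2.7118e-10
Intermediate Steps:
R = 0 (R = 0*(-3) = 0)
f(C) = 2*C² (f(C) = (C + C)*(C + 0) = (2*C)*C = 2*C²)
o(L) = (L + 2*L²)²
1/(-13347 + o(174)) = 1/(-13347 + 174²*(1 + 2*174)²) = 1/(-13347 + 30276*(1 + 348)²) = 1/(-13347 + 30276*349²) = 1/(-13347 + 30276*121801) = 1/(-13347 + 3687647076) = 1/3687633729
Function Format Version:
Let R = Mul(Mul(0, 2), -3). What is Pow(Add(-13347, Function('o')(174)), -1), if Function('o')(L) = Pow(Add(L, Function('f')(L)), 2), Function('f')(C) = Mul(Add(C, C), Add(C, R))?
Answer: Rational(1, 3687633729) ≈ 2.7118e-10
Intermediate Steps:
R = 0 (R = Mul(0, -3) = 0)
Function('f')(C) = Mul(2, Pow(C, 2)) (Function('f')(C) = Mul(Add(C, C), Add(C, 0)) = Mul(Mul(2, C), C) = Mul(2, Pow(C, 2)))
Function('o')(L) = Pow(Add(L, Mul(2, Pow(L, 2))), 2)
Pow(Add(-13347, Function('o')(174)), -1) = Pow(Add(-13347, Mul(Pow(174, 2), Pow(Add(1, Mul(2, 174)), 2))), -1) = Pow(Add(-13347, Mul(30276, Pow(Add(1, 348), 2))), -1) = Pow(Add(-13347, Mul(30276, Pow(349, 2))), -1) = Pow(Add(-13347, Mul(30276, 121801)), -1) = Pow(Add(-13347, 3687647076), -1) = Pow(3687633729, -1) = Rational(1, 3687633729)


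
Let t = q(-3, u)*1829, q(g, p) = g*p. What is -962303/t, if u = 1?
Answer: 962303/5487 ≈ 175.38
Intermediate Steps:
t = -5487 (t = -3*1*1829 = -3*1829 = -5487)
-962303/t = -962303/(-5487) = -962303*(-1/5487) = 962303/5487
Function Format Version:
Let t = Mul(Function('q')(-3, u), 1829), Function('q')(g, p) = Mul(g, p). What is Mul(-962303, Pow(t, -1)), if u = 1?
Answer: Rational(962303, 5487) ≈ 175.38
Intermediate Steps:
t = -5487 (t = Mul(Mul(-3, 1), 1829) = Mul(-3, 1829) = -5487)
Mul(-962303, Pow(t, -1)) = Mul(-962303, Pow(-5487, -1)) = Mul(-962303, Rational(-1, 5487)) = Rational(962303, 5487)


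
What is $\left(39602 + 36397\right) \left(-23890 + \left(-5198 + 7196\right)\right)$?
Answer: $-1663770108$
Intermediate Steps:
$\left(39602 + 36397\right) \left(-23890 + \left(-5198 + 7196\right)\right) = 75999 \left(-23890 + 1998\right) = 75999 \left(-21892\right) = -1663770108$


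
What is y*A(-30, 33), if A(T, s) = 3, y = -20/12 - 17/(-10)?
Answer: ⅒ ≈ 0.10000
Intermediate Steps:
y = 1/30 (y = -20*1/12 - 17*(-⅒) = -5/3 + 17/10 = 1/30 ≈ 0.033333)
y*A(-30, 33) = (1/30)*3 = ⅒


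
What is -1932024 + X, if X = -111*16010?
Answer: -3709134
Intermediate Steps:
X = -1777110
-1932024 + X = -1932024 - 1777110 = -3709134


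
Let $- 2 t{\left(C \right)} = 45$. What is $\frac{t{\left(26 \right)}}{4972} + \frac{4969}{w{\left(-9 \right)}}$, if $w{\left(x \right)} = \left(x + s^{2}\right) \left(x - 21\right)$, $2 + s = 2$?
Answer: $\frac{24699793}{1342440} \approx 18.399$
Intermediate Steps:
$s = 0$ ($s = -2 + 2 = 0$)
$t{\left(C \right)} = - \frac{45}{2}$ ($t{\left(C \right)} = \left(- \frac{1}{2}\right) 45 = - \frac{45}{2}$)
$w{\left(x \right)} = x \left(-21 + x\right)$ ($w{\left(x \right)} = \left(x + 0^{2}\right) \left(x - 21\right) = \left(x + 0\right) \left(-21 + x\right) = x \left(-21 + x\right)$)
$\frac{t{\left(26 \right)}}{4972} + \frac{4969}{w{\left(-9 \right)}} = - \frac{45}{2 \cdot 4972} + \frac{4969}{\left(-9\right) \left(-21 - 9\right)} = \left(- \frac{45}{2}\right) \frac{1}{4972} + \frac{4969}{\left(-9\right) \left(-30\right)} = - \frac{45}{9944} + \frac{4969}{270} = \frac{24699793}{1342440}$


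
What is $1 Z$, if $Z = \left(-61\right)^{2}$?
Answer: $3721$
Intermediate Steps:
$Z = 3721$
$1 Z = 1 \cdot 3721 = 3721$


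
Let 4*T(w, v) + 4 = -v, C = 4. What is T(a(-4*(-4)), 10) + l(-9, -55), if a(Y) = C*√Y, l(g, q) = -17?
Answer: -41/2 ≈ -20.500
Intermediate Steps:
a(Y) = 4*√Y
T(w, v) = -1 - v/4 (T(w, v) = -1 + (-v)/4 = -1 - v/4)
T(a(-4*(-4)), 10) + l(-9, -55) = (-1 - ¼*10) - 17 = (-1 - 5/2) - 17 = -7/2 - 17 = -41/2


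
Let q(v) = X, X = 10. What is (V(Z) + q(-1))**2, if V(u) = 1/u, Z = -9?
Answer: 7921/81 ≈ 97.790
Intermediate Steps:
q(v) = 10
V(u) = 1/u
(V(Z) + q(-1))**2 = (1/(-9) + 10)**2 = (-1/9 + 10)**2 = (89/9)**2 = 7921/81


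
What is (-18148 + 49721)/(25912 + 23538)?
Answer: 31573/49450 ≈ 0.63848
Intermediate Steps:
(-18148 + 49721)/(25912 + 23538) = 31573/49450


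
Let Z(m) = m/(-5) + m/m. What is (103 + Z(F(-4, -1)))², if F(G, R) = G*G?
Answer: 254016/25 ≈ 10161.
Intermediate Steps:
F(G, R) = G²
Z(m) = 1 - m/5 (Z(m) = m*(-⅕) + 1 = -m/5 + 1 = 1 - m/5)
(103 + Z(F(-4, -1)))² = (103 + (1 - ⅕*(-4)²))² = (103 + (1 - ⅕*16))² = (103 + (1 - 16/5))² = (103 - 11/5)² = (504/5)² = 254016/25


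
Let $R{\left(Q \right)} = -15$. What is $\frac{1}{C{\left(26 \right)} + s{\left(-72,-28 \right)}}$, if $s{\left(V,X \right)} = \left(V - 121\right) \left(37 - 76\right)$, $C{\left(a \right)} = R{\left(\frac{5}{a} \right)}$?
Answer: $\frac{1}{7512} \approx 0.00013312$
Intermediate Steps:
$C{\left(a \right)} = -15$
$s{\left(V,X \right)} = 4719 - 39 V$ ($s{\left(V,X \right)} = \left(-121 + V\right) \left(-39\right) = 4719 - 39 V$)
$\frac{1}{C{\left(26 \right)} + s{\left(-72,-28 \right)}} = \frac{1}{-15 + \left(4719 - -2808\right)} = \frac{1}{-15 + \left(4719 + 2808\right)} = \frac{1}{-15 + 7527} = \frac{1}{7512}$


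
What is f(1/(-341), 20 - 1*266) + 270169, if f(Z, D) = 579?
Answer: 270748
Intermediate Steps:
f(1/(-341), 20 - 1*266) + 270169 = 579 + 270169 = 270748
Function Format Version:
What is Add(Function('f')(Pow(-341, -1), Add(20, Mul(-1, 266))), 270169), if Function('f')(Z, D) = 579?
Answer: 270748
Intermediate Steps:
Add(Function('f')(Pow(-341, -1), Add(20, Mul(-1, 266))), 270169) = Add(579, 270169) = 270748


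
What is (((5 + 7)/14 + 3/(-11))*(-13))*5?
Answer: -2925/77 ≈ -37.987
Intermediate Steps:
(((5 + 7)/14 + 3/(-11))*(-13))*5 = ((12*(1/14) + 3*(-1/11))*(-13))*5 = ((6/7 - 3/11)*(-13))*5 = ((45/77)*(-13))*5 = -585/77*5 = -2925/77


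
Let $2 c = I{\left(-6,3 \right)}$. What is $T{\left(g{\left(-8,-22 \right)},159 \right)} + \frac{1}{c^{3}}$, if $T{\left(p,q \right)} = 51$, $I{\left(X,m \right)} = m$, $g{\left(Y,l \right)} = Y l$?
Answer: $\frac{1385}{27} \approx 51.296$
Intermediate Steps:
$c = \frac{3}{2}$ ($c = \frac{1}{2} \cdot 3 = \frac{3}{2} \approx 1.5$)
$T{\left(g{\left(-8,-22 \right)},159 \right)} + \frac{1}{c^{3}} = 51 + \frac{1}{\left(\frac{3}{2}\right)^{3}} = 51 + \frac{1}{\frac{27}{8}} = 51 + \frac{8}{27} = \frac{1385}{27}$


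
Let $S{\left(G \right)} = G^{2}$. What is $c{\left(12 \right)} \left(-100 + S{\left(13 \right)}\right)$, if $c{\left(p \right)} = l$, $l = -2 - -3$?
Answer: $69$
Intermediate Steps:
$l = 1$ ($l = -2 + 3 = 1$)
$c{\left(p \right)} = 1$
$c{\left(12 \right)} \left(-100 + S{\left(13 \right)}\right) = 1 \left(-100 + 13^{2}\right) = 1 \left(-100 + 169\right) = 1 \cdot 69 = 69$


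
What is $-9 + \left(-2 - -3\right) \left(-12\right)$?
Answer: $-21$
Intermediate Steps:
$-9 + \left(-2 - -3\right) \left(-12\right) = -9 + \left(-2 + 3\right) \left(-12\right) = -9 + 1 \left(-12\right) = -9 - 12 = -21$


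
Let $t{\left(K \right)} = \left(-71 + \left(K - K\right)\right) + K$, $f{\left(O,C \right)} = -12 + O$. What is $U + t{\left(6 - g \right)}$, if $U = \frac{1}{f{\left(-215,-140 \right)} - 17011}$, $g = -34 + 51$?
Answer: $- \frac{1413517}{17238} \approx -82.0$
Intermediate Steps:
$g = 17$
$U = - \frac{1}{17238}$ ($U = \frac{1}{\left(-12 - 215\right) - 17011} = \frac{1}{-227 - 17011} = \frac{1}{-17238} = - \frac{1}{17238} \approx -5.8011 \cdot 10^{-5}$)
$t{\left(K \right)} = -71 + K$ ($t{\left(K \right)} = \left(-71 + 0\right) + K = -71 + K$)
$U + t{\left(6 - g \right)} = - \frac{1}{17238} + \left(-71 + \left(6 - 17\right)\right) = - \frac{1}{17238} - 82 = - \frac{1413517}{17238}$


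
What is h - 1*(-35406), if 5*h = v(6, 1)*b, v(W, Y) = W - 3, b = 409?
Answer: 178257/5 ≈ 35651.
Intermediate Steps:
v(W, Y) = -3 + W
h = 1227/5 (h = ((-3 + 6)*409)/5 = (3*409)/5 = (⅕)*1227 = 1227/5 ≈ 245.40)
h - 1*(-35406) = 1227/5 - 1*(-35406) = 1227/5 + 35406 = 178257/5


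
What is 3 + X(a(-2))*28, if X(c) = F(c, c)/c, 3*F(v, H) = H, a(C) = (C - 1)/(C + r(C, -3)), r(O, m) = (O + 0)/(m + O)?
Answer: 37/3 ≈ 12.333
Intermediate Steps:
r(O, m) = O/(O + m)
a(C) = (-1 + C)/(C + C/(-3 + C)) (a(C) = (C - 1)/(C + C/(C - 3)) = (-1 + C)/(C + C/(-3 + C)))
F(v, H) = H/3
X(c) = ⅓ (X(c) = (c/3)/c = ⅓)
3 + X(a(-2))*28 = 3 + (⅓)*28 = 3 + 28/3 = 37/3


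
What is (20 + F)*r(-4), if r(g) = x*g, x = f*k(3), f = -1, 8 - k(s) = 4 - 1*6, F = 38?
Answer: 2320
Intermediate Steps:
k(s) = 10 (k(s) = 8 - (4 - 1*6) = 8 - (4 - 6) = 8 - 1*(-2) = 8 + 2 = 10)
x = -10 (x = -1*10 = -10)
r(g) = -10*g
(20 + F)*r(-4) = (20 + 38)*(-10*(-4)) = 58*40 = 2320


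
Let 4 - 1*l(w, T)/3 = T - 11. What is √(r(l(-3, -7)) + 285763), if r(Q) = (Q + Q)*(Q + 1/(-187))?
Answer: √85103071/17 ≈ 542.66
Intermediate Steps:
l(w, T) = 45 - 3*T (l(w, T) = 12 - 3*(T - 11) = 12 - 3*(-11 + T) = 12 + (33 - 3*T) = 45 - 3*T)
r(Q) = 2*Q*(-1/187 + Q) (r(Q) = (2*Q)*(Q - 1/187) = (2*Q)*(-1/187 + Q) = 2*Q*(-1/187 + Q))
√(r(l(-3, -7)) + 285763) = √(2*(45 - 3*(-7))*(-1 + 187*(45 - 3*(-7)))/187 + 285763) = √(2*(45 + 21)*(-1 + 187*(45 + 21))/187 + 285763) = √((2/187)*66*(-1 + 187*66) + 285763) = √((2/187)*66*(-1 + 12342) + 285763) = √((2/187)*66*12341 + 285763) = √(148092/17 + 285763) = √(5006063/17) = √85103071/17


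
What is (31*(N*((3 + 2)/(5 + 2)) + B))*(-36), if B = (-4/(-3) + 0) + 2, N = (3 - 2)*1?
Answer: -31620/7 ≈ -4517.1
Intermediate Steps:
N = 1 (N = 1*1 = 1)
B = 10/3 (B = (-4*(-1/3) + 0) + 2 = (4/3 + 0) + 2 = 4/3 + 2 = 10/3 ≈ 3.3333)
(31*(N*((3 + 2)/(5 + 2)) + B))*(-36) = (31*(1*((3 + 2)/(5 + 2)) + 10/3))*(-36) = (31*(1*(5/7) + 10/3))*(-36) = (31*(5/7 + 10/3))*(-36) = (31*(85/21))*(-36) = (2635/21)*(-36) = -31620/7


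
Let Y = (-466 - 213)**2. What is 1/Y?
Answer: 1/461041 ≈ 2.1690e-6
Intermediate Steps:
Y = 461041 (Y = (-679)**2 = 461041)
1/Y = 1/461041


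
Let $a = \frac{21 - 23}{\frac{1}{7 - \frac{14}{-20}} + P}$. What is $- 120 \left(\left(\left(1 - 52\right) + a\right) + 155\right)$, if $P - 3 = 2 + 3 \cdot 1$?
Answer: $- \frac{3897000}{313} \approx -12450.0$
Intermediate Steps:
$P = 8$ ($P = 3 + \left(2 + 3 \cdot 1\right) = 3 + \left(2 + 3\right) = 3 + 5 = 8$)
$a = - \frac{77}{313}$ ($a = \frac{21 - 23}{\frac{1}{7 - \frac{14}{-20}} + 8} = - \frac{2}{\frac{1}{7 - - \frac{7}{10}} + 8} = - \frac{2}{\frac{1}{7 + \frac{7}{10}} + 8} = - \frac{2}{\frac{1}{\frac{77}{10}} + 8} = - \frac{2}{\frac{10}{77} + 8} = - \frac{2}{\frac{626}{77}} = \left(-2\right) \frac{77}{626} = - \frac{77}{313} \approx -0.24601$)
$- 120 \left(\left(\left(1 - 52\right) + a\right) + 155\right) = - 120 \left(\left(\left(1 - 52\right) - \frac{77}{313}\right) + 155\right) = - 120 \left(\left(-51 - \frac{77}{313}\right) + 155\right) = - 120 \left(- \frac{16040}{313} + 155\right) = \left(-120\right) \frac{32475}{313} = - \frac{3897000}{313}$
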